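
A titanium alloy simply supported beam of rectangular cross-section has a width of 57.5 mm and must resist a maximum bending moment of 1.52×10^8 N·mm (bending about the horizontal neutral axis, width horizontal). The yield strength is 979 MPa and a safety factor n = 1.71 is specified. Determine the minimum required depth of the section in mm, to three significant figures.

σ_allow = 979/1.71 = 572.5 MPa.
For a rectangular section σ = 6M/(bh²), so h² = 6M/(b σ_allow) = 6×1.5200×10^8/(57.5×572.5) = 27700 mm².
h = 166.4 mm.

h = 166 mm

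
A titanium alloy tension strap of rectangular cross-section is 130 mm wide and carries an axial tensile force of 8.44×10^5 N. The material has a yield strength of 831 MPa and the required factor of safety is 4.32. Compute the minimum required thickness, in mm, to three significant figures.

σ_allow = 831/4.32 = 192.4 MPa.
Required area A = F/σ_allow = 844000/192.4 = 4388 mm².
t = A/w = 4388/130 = 33.75 mm.

t = 33.8 mm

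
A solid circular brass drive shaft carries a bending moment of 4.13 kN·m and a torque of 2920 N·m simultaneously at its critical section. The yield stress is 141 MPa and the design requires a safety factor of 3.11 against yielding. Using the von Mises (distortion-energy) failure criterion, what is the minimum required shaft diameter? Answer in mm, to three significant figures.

σ_allow = σ_y/n = 141/3.11 = 45.34 MPa.
For a solid shaft σ_b = 32M/(πd³) and τ = 16T/(πd³), so the von Mises stress is σ' = (16/πd³)·√(4M²+3T²).
√(4M²+3T²) = √(4×(4.130×10^6)² + 3×(2.920×10^6)²) = 9.685×10^6 N·mm.
d³ = 16×9.685×10^6/(π×45.34) = 1.088×10^6 mm³.
d = 102.9 mm.

d = 103 mm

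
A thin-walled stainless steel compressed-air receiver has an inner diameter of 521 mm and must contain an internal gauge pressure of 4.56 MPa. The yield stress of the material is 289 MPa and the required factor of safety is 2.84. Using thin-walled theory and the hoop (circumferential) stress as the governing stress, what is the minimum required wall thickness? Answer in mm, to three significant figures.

σ_allow = 289/2.84 = 101.8 MPa.
Hoop stress σ_h = pD/(2t), so t = pD/(2σ_allow) = 4.56×521/(2×101.8) = 11.67 mm.

t = 11.7 mm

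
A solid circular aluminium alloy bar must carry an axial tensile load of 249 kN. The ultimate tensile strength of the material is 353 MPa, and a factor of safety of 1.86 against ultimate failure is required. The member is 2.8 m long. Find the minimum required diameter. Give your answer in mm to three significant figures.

d = 40.9 mm

Allowable stress σ_allow = 353/1.86 = 189.8 MPa.
Required area A = F/σ_allow = 249000/189.8 = 1312 mm².
A = πd²/4 → d = √(4A/π) = 40.87 mm.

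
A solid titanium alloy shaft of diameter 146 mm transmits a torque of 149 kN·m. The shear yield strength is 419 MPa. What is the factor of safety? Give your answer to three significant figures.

n = 1.72

τ = 16T/(πd³) = 16×1.4900×10^8/(π×146³) = 243.8 MPa.
n = τ_limit/τ = 419/243.8 = 1.718.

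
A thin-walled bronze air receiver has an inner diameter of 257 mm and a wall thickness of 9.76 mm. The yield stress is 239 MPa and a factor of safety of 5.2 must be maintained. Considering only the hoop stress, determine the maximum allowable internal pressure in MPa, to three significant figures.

σ_allow = 239/5.2 = 45.96 MPa.
σ_h = pD/(2t) → p_allow = 2σ_allow t/D = 2×45.96×9.76/257 = 3.491 MPa.

p_allow = 3.49 MPa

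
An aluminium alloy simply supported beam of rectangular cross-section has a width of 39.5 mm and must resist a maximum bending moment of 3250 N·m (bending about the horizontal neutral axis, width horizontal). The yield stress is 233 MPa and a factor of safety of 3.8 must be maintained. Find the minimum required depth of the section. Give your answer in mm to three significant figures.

σ_allow = 233/3.8 = 61.32 MPa.
For a rectangular section σ = 6M/(bh²), so h² = 6M/(b σ_allow) = 6×3250000/(39.5×61.32) = 8051 mm².
h = 89.73 mm.

h = 89.7 mm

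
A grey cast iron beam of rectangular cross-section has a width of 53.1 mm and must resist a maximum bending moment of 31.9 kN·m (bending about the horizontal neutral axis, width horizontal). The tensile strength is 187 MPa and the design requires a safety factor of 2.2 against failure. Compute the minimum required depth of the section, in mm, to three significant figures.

h = 206 mm

σ_allow = 187/2.2 = 85.00 MPa.
For a rectangular section σ = 6M/(bh²), so h² = 6M/(b σ_allow) = 6×3.1900×10^7/(53.1×85.00) = 42410 mm².
h = 205.9 mm.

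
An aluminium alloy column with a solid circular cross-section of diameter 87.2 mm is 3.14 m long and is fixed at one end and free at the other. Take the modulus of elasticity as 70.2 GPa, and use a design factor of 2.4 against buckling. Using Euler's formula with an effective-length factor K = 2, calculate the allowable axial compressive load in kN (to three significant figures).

I = πd⁴/64 = π×87.2⁴/64 = 2.838×10^6 mm⁴.
Effective length L_e = KL = 2×3.14 m = 6280 mm.
Euler critical load P_cr = π²EI/L_e² = π²×70200×2.838×10^6/6280² = 49860 N.
P_allow = P_cr/n = 49860/2.4 = 20780 N.

P_allow = 20.8 kN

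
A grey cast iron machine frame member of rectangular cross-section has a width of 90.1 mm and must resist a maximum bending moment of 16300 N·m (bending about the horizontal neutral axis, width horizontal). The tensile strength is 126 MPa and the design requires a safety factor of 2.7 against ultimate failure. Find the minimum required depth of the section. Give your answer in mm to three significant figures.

h = 153 mm

σ_allow = 126/2.7 = 46.67 MPa.
For a rectangular section σ = 6M/(bh²), so h² = 6M/(b σ_allow) = 6×1.6300×10^7/(90.1×46.67) = 23260 mm².
h = 152.5 mm.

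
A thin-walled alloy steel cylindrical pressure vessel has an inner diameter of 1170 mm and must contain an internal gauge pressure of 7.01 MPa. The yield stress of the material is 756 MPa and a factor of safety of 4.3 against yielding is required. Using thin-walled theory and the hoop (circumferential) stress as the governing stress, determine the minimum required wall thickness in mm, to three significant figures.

t = 23.3 mm

σ_allow = 756/4.3 = 175.8 MPa.
Hoop stress σ_h = pD/(2t), so t = pD/(2σ_allow) = 7.01×1170/(2×175.8) = 23.32 mm.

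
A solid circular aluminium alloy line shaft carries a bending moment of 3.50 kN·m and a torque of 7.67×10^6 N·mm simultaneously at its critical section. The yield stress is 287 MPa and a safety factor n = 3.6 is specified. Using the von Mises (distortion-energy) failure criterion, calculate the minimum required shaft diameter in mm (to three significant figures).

σ_allow = σ_y/n = 287/3.6 = 79.72 MPa.
For a solid shaft σ_b = 32M/(πd³) and τ = 16T/(πd³), so the von Mises stress is σ' = (16/πd³)·√(4M²+3T²).
√(4M²+3T²) = √(4×(3.500×10^6)² + 3×(7.670×10^6)²) = 1.502×10^7 N·mm.
d³ = 16×1.502×10^7/(π×79.72) = 959300 mm³.
d = 98.62 mm.

d = 98.6 mm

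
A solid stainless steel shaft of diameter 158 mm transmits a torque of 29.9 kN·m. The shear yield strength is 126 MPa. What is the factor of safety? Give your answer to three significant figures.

n = 3.26

τ = 16T/(πd³) = 16×2.9900×10^7/(π×158³) = 38.61 MPa.
n = τ_limit/τ = 126/38.61 = 3.264.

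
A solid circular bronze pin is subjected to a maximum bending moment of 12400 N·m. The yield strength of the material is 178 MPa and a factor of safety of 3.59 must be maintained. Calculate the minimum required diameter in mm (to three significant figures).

σ_allow = 178/3.59 = 49.58 MPa.
For a solid circular section σ = 32M/(πd³), so d³ = 32M/(π σ_allow) = 32×1.2400×10^7/(π×49.58) = 2.547×10^6 mm³.
d = 136.6 mm.

d = 137 mm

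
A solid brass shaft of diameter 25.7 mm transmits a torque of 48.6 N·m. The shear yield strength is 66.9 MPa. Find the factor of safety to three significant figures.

n = 4.59

τ = 16T/(πd³) = 16×48600/(π×25.7³) = 14.58 MPa.
n = τ_limit/τ = 66.9/14.58 = 4.588.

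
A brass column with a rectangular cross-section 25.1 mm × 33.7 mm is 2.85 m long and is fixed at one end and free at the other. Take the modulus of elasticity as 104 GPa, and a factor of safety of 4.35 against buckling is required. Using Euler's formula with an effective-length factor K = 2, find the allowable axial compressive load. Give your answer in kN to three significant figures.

P_allow = 0.323 kN

Buckling occurs about the weak axis: I_min = h·b³/12 = 33.7×25.1³/12 = 44410 mm⁴ (b = 25.1 mm is the smaller dimension).
Effective length L_e = KL = 2×2.85 m = 5700 mm.
Euler critical load P_cr = π²EI/L_e² = π²×104000×44410/5700² = 1403 N.
P_allow = P_cr/n = 1403/4.35 = 322.5 N.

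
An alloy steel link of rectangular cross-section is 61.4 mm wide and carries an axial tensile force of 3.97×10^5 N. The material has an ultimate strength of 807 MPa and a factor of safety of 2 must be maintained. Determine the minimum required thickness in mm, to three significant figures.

σ_allow = 807/2 = 403.5 MPa.
Required area A = F/σ_allow = 397000/403.5 = 983.9 mm².
t = A/w = 983.9/61.4 = 16.02 mm.

t = 16.0 mm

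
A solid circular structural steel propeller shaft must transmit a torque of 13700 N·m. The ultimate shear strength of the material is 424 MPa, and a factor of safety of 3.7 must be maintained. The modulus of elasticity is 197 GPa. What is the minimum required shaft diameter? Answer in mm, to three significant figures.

d = 84.8 mm

Allowable shear stress τ_allow = 424/3.7 = 114.6 MPa.
For a solid shaft τ = 16T/(πd³), so d³ = 16T/(π τ_allow) = 16×1.3700×10^7/(π×114.6) = 608900 mm³.
d = (608900)^(1/3) = 84.76 mm.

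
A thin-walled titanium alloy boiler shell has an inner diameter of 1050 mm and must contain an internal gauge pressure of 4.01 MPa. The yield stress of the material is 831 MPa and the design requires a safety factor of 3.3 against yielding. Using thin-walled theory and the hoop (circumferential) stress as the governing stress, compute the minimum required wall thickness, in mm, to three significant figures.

σ_allow = 831/3.3 = 251.8 MPa.
Hoop stress σ_h = pD/(2t), so t = pD/(2σ_allow) = 4.01×1050/(2×251.8) = 8.360 mm.

t = 8.36 mm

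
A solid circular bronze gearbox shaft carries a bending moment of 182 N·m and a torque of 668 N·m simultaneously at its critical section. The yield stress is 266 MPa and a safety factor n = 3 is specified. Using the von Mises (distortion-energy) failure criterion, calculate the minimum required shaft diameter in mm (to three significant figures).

d = 41.1 mm

σ_allow = σ_y/n = 266/3 = 88.67 MPa.
For a solid shaft σ_b = 32M/(πd³) and τ = 16T/(πd³), so the von Mises stress is σ' = (16/πd³)·√(4M²+3T²).
√(4M²+3T²) = √(4×(182000)² + 3×(668000)²) = 1.213×10^6 N·mm.
d³ = 16×1.213×10^6/(π×88.67) = 69670 mm³.
d = 41.15 mm.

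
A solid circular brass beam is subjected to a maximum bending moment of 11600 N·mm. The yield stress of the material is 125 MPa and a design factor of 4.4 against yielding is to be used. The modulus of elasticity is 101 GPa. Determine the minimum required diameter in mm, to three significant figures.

σ_allow = 125/4.4 = 28.41 MPa.
For a solid circular section σ = 32M/(πd³), so d³ = 32M/(π σ_allow) = 32×11600/(π×28.41) = 4159 mm³.
d = 16.08 mm.

d = 16.1 mm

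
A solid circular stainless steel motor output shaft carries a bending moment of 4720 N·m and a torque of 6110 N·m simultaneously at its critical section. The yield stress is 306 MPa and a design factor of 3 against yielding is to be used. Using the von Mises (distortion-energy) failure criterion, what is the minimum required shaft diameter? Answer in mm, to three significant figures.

d = 89.1 mm

σ_allow = σ_y/n = 306/3 = 102.0 MPa.
For a solid shaft σ_b = 32M/(πd³) and τ = 16T/(πd³), so the von Mises stress is σ' = (16/πd³)·√(4M²+3T²).
√(4M²+3T²) = √(4×(4.720×10^6)² + 3×(6.110×10^6)²) = 1.418×10^7 N·mm.
d³ = 16×1.418×10^7/(π×102.0) = 708100 mm³.
d = 89.13 mm.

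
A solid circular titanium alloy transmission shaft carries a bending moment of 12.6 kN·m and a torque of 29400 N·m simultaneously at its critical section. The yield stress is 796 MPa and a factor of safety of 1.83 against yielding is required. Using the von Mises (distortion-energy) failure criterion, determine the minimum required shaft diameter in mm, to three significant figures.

d = 87.3 mm

σ_allow = σ_y/n = 796/1.83 = 435.0 MPa.
For a solid shaft σ_b = 32M/(πd³) and τ = 16T/(πd³), so the von Mises stress is σ' = (16/πd³)·√(4M²+3T²).
√(4M²+3T²) = √(4×(1.260×10^7)² + 3×(2.940×10^7)²) = 5.682×10^7 N·mm.
d³ = 16×5.682×10^7/(π×435.0) = 665200 mm³.
d = 87.30 mm.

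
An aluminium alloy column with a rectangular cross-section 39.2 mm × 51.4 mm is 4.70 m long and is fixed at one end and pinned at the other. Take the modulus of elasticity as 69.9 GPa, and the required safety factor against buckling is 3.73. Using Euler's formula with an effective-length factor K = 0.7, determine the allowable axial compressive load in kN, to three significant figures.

Buckling occurs about the weak axis: I_min = h·b³/12 = 51.4×39.2³/12 = 258000 mm⁴ (b = 39.2 mm is the smaller dimension).
Effective length L_e = KL = 0.7×4.70 m = 3290 mm.
Euler critical load P_cr = π²EI/L_e² = π²×69900×258000/3290² = 16440 N.
P_allow = P_cr/n = 16440/3.73 = 4409 N.

P_allow = 4.41 kN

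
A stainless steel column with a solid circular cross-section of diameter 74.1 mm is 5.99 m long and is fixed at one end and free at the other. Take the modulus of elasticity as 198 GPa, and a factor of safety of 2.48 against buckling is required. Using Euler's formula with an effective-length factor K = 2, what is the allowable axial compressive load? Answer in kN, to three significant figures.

P_allow = 8.13 kN

I = πd⁴/64 = π×74.1⁴/64 = 1.480×10^6 mm⁴.
Effective length L_e = KL = 2×5.99 m = 11980 mm.
Euler critical load P_cr = π²EI/L_e² = π²×198000×1.480×10^6/11980² = 20150 N.
P_allow = P_cr/n = 20150/2.48 = 8125 N.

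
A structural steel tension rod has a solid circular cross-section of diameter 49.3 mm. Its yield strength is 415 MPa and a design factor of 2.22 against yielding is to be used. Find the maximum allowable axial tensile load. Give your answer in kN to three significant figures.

σ_allow = 415/2.22 = 186.9 MPa.
A = πd²/4 = π×49.3²/4 = 1909 mm².
F_allow = σ_allow × A = 186.9×1909 = 356800 N.

F_allow = 357 kN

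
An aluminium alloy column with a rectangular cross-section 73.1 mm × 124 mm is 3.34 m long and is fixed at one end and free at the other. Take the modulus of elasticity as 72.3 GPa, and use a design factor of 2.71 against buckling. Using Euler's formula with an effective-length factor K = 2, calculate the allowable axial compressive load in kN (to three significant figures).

P_allow = 23.8 kN

Buckling occurs about the weak axis: I_min = h·b³/12 = 124×73.1³/12 = 4.036×10^6 mm⁴ (b = 73.1 mm is the smaller dimension).
Effective length L_e = KL = 2×3.34 m = 6680 mm.
Euler critical load P_cr = π²EI/L_e² = π²×72300×4.036×10^6/6680² = 64550 N.
P_allow = P_cr/n = 64550/2.71 = 23820 N.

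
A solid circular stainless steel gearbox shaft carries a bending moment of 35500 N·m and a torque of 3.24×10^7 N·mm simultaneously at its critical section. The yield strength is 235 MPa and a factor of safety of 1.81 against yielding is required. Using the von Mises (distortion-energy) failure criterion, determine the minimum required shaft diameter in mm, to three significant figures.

d = 153 mm

σ_allow = σ_y/n = 235/1.81 = 129.8 MPa.
For a solid shaft σ_b = 32M/(πd³) and τ = 16T/(πd³), so the von Mises stress is σ' = (16/πd³)·√(4M²+3T²).
√(4M²+3T²) = √(4×(3.550×10^7)² + 3×(3.240×10^7)²) = 9.050×10^7 N·mm.
d³ = 16×9.050×10^7/(π×129.8) = 3.550×10^6 mm³.
d = 152.5 mm.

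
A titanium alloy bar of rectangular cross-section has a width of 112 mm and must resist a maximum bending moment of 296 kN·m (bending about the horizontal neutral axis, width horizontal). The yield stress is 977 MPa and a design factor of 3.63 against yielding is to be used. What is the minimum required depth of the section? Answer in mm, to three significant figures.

h = 243 mm

σ_allow = 977/3.63 = 269.1 MPa.
For a rectangular section σ = 6M/(bh²), so h² = 6M/(b σ_allow) = 6×2.9600×10^8/(112×269.1) = 58920 mm².
h = 242.7 mm.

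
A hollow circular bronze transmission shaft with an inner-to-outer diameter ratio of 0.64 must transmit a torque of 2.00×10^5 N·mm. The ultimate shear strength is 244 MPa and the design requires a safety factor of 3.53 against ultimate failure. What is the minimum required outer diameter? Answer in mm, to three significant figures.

d_o = 26.1 mm

τ_allow = 244/3.53 = 69.12 MPa.
For a hollow shaft τ = 16T/[πd_o³(1−k⁴)] with k = 0.64, so 1−k⁴ = 0.8322.
d_o³ = 16T/[π τ_allow (1−k⁴)] = 16×200000/(π×69.12×0.8322) = 17710 mm³.
d_o = 26.06 mm.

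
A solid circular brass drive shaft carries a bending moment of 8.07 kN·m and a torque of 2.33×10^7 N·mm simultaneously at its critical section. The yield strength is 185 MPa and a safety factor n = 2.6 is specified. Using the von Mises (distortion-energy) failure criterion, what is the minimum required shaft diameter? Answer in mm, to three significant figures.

d = 146 mm

σ_allow = σ_y/n = 185/2.6 = 71.15 MPa.
For a solid shaft σ_b = 32M/(πd³) and τ = 16T/(πd³), so the von Mises stress is σ' = (16/πd³)·√(4M²+3T²).
√(4M²+3T²) = √(4×(8.070×10^6)² + 3×(2.330×10^7)²) = 4.346×10^7 N·mm.
d³ = 16×4.346×10^7/(π×71.15) = 3.111×10^6 mm³.
d = 146.0 mm.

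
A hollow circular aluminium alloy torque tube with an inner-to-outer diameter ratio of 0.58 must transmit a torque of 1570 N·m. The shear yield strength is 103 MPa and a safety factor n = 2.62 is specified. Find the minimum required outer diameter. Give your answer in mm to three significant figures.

τ_allow = 103/2.62 = 39.31 MPa.
For a hollow shaft τ = 16T/[πd_o³(1−k⁴)] with k = 0.58, so 1−k⁴ = 0.8868.
d_o³ = 16T/[π τ_allow (1−k⁴)] = 16×1570000/(π×39.31×0.8868) = 229300 mm³.
d_o = 61.21 mm.

d_o = 61.2 mm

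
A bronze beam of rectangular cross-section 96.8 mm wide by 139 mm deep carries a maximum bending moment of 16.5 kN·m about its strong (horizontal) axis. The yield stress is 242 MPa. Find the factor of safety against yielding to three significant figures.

Section modulus S = bh²/6 = 96.8×139²/6 = 311700 mm³.
σ = M/S = 1.6500×10^7/311700 = 52.93 MPa.
n = 242/52.93 = 4.572.

n = 4.57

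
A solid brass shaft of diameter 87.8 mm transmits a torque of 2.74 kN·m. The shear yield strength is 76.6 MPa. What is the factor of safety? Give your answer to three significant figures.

τ = 16T/(πd³) = 16×2740000/(π×87.8³) = 20.62 MPa.
n = τ_limit/τ = 76.6/20.62 = 3.715.

n = 3.72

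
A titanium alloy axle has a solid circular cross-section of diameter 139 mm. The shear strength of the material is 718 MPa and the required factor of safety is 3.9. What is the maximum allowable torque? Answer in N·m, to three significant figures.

T_allow = 97100 N·m

τ_allow = 718/3.9 = 184.1 MPa.
For a solid shaft T_allow = τ_allow·πd³/16; πd³/16 = π×139³/16 = 527300 mm³.
T_allow = 184.1×527300 = 9.708×10^7 N·mm = 97080 N·m.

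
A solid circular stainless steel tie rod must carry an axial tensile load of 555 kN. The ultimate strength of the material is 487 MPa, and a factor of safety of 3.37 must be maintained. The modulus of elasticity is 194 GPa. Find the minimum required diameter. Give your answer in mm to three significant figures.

Allowable stress σ_allow = 487/3.37 = 144.5 MPa.
Required area A = F/σ_allow = 555000/144.5 = 3841 mm².
A = πd²/4 → d = √(4A/π) = 69.93 mm.

d = 69.9 mm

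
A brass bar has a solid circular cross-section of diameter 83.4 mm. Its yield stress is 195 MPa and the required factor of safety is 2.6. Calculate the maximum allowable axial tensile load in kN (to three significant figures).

F_allow = 410 kN

σ_allow = 195/2.6 = 75.00 MPa.
A = πd²/4 = π×83.4²/4 = 5463 mm².
F_allow = σ_allow × A = 75.00×5463 = 409700 N.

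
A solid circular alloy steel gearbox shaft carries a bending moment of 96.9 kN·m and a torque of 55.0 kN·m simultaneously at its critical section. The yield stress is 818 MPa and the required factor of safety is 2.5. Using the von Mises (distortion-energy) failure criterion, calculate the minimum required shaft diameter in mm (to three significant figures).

σ_allow = σ_y/n = 818/2.5 = 327.2 MPa.
For a solid shaft σ_b = 32M/(πd³) and τ = 16T/(πd³), so the von Mises stress is σ' = (16/πd³)·√(4M²+3T²).
√(4M²+3T²) = √(4×(9.690×10^7)² + 3×(5.500×10^7)²) = 2.159×10^8 N·mm.
d³ = 16×2.159×10^8/(π×327.2) = 3.361×10^6 mm³.
d = 149.8 mm.

d = 150 mm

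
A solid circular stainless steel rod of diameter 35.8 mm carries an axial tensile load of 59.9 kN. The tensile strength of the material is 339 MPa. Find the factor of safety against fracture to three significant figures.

n = 5.70

A = πd²/4 = 1007 mm².
σ = F/A = 59900/1007 = 59.51 MPa.
n = 339/59.51 = 5.697.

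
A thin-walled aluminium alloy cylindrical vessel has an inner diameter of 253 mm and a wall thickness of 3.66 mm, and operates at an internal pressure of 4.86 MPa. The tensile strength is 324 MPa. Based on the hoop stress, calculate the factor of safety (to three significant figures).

n = 1.93

σ_h = pD/(2t) = 4.86×253/(2×3.66) = 168.0 MPa.
n = 324/168.0 = 1.929.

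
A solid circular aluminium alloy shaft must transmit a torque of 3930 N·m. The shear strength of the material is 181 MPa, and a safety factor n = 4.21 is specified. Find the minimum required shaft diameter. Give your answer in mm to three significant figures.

Allowable shear stress τ_allow = 181/4.21 = 42.99 MPa.
For a solid shaft τ = 16T/(πd³), so d³ = 16T/(π τ_allow) = 16×3930000/(π×42.99) = 465500 mm³.
d = (465500)^(1/3) = 77.50 mm.

d = 77.5 mm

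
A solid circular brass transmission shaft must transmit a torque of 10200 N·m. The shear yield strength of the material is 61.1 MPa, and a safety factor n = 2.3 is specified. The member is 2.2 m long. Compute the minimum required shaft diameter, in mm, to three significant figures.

d = 125 mm

Allowable shear stress τ_allow = 61.1/2.3 = 26.57 MPa.
For a solid shaft τ = 16T/(πd³), so d³ = 16T/(π τ_allow) = 16×1.0200×10^7/(π×26.57) = 1.955×10^6 mm³.
d = (1.955×10^6)^(1/3) = 125.1 mm.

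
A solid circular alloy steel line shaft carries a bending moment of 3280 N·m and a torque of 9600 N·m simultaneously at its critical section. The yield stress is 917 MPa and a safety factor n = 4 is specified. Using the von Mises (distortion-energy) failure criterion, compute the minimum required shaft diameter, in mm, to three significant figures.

σ_allow = σ_y/n = 917/4 = 229.2 MPa.
For a solid shaft σ_b = 32M/(πd³) and τ = 16T/(πd³), so the von Mises stress is σ' = (16/πd³)·√(4M²+3T²).
√(4M²+3T²) = √(4×(3.280×10^6)² + 3×(9.600×10^6)²) = 1.787×10^7 N·mm.
d³ = 16×1.787×10^7/(π×229.2) = 397100 mm³.
d = 73.50 mm.

d = 73.5 mm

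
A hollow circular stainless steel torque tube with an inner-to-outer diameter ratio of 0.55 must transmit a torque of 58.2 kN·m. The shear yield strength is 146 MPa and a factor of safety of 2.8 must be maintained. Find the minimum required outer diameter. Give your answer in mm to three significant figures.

d_o = 184 mm

τ_allow = 146/2.8 = 52.14 MPa.
For a hollow shaft τ = 16T/[πd_o³(1−k⁴)] with k = 0.55, so 1−k⁴ = 0.9085.
d_o³ = 16T/[π τ_allow (1−k⁴)] = 16×5.8200×10^7/(π×52.14×0.9085) = 6.257×10^6 mm³.
d_o = 184.3 mm.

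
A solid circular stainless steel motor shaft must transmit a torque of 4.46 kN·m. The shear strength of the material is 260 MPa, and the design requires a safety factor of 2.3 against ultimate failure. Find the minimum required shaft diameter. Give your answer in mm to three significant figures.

d = 58.6 mm

Allowable shear stress τ_allow = 260/2.3 = 113.0 MPa.
For a solid shaft τ = 16T/(πd³), so d³ = 16T/(π τ_allow) = 16×4460000/(π×113.0) = 200900 mm³.
d = (200900)^(1/3) = 58.57 mm.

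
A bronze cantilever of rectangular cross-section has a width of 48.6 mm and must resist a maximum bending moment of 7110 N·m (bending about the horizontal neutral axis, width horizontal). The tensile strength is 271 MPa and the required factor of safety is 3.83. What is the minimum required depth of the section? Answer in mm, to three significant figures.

σ_allow = 271/3.83 = 70.76 MPa.
For a rectangular section σ = 6M/(bh²), so h² = 6M/(b σ_allow) = 6×7110000/(48.6×70.76) = 12410 mm².
h = 111.4 mm.

h = 111 mm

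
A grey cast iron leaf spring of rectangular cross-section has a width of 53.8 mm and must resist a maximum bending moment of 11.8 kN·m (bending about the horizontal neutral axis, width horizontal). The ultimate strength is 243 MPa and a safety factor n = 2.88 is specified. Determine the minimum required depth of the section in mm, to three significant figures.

h = 125 mm

σ_allow = 243/2.88 = 84.38 MPa.
For a rectangular section σ = 6M/(bh²), so h² = 6M/(b σ_allow) = 6×1.1800×10^7/(53.8×84.38) = 15600 mm².
h = 124.9 mm.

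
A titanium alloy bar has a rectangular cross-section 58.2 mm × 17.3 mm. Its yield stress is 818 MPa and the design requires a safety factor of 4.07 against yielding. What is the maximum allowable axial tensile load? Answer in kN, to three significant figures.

F_allow = 202 kN

σ_allow = 818/4.07 = 201.0 MPa.
A = 58.2×17.3 = 1007 mm².
F_allow = σ_allow × A = 201.0×1007 = 202400 N.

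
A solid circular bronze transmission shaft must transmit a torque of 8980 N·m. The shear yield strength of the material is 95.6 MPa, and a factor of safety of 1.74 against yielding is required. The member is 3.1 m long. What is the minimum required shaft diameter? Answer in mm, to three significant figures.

d = 94.1 mm

Allowable shear stress τ_allow = 95.6/1.74 = 54.94 MPa.
For a solid shaft τ = 16T/(πd³), so d³ = 16T/(π τ_allow) = 16×8980000/(π×54.94) = 832400 mm³.
d = (832400)^(1/3) = 94.07 mm.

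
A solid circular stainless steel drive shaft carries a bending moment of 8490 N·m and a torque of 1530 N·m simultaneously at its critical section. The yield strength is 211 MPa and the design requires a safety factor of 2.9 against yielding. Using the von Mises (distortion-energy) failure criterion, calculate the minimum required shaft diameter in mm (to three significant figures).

σ_allow = σ_y/n = 211/2.9 = 72.76 MPa.
For a solid shaft σ_b = 32M/(πd³) and τ = 16T/(πd³), so the von Mises stress is σ' = (16/πd³)·√(4M²+3T²).
√(4M²+3T²) = √(4×(8.490×10^6)² + 3×(1.530×10^6)²) = 1.719×10^7 N·mm.
d³ = 16×1.719×10^7/(π×72.76) = 1.203×10^6 mm³.
d = 106.4 mm.

d = 106 mm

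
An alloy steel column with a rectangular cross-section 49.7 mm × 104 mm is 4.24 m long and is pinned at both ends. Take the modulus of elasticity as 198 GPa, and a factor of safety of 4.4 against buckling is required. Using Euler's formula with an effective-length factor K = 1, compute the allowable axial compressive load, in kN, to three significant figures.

P_allow = 26.3 kN

Buckling occurs about the weak axis: I_min = h·b³/12 = 104×49.7³/12 = 1.064×10^6 mm⁴ (b = 49.7 mm is the smaller dimension).
Effective length L_e = KL = 1×4.24 m = 4240 mm.
Euler critical load P_cr = π²EI/L_e² = π²×198000×1.064×10^6/4240² = 115700 N.
P_allow = P_cr/n = 115700/4.4 = 26280 N.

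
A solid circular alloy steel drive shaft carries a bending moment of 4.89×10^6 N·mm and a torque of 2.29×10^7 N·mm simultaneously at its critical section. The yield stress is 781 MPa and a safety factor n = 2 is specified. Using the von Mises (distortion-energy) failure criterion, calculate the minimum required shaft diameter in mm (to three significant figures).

σ_allow = σ_y/n = 781/2 = 390.5 MPa.
For a solid shaft σ_b = 32M/(πd³) and τ = 16T/(πd³), so the von Mises stress is σ' = (16/πd³)·√(4M²+3T²).
√(4M²+3T²) = √(4×(4.890×10^6)² + 3×(2.290×10^7)²) = 4.085×10^7 N·mm.
d³ = 16×4.085×10^7/(π×390.5) = 532800 mm³.
d = 81.07 mm.

d = 81.1 mm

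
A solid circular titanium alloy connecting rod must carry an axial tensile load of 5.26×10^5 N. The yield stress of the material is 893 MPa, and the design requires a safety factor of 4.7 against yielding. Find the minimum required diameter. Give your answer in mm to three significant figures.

d = 59.4 mm

Allowable stress σ_allow = 893/4.7 = 190.0 MPa.
Required area A = F/σ_allow = 526000/190.0 = 2768 mm².
A = πd²/4 → d = √(4A/π) = 59.37 mm.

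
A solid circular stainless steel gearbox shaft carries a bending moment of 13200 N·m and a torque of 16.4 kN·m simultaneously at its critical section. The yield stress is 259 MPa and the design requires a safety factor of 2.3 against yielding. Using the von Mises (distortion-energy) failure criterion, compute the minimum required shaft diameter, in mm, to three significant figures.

d = 121 mm

σ_allow = σ_y/n = 259/2.3 = 112.6 MPa.
For a solid shaft σ_b = 32M/(πd³) and τ = 16T/(πd³), so the von Mises stress is σ' = (16/πd³)·√(4M²+3T²).
√(4M²+3T²) = √(4×(1.320×10^7)² + 3×(1.640×10^7)²) = 3.878×10^7 N·mm.
d³ = 16×3.878×10^7/(π×112.6) = 1.754×10^6 mm³.
d = 120.6 mm.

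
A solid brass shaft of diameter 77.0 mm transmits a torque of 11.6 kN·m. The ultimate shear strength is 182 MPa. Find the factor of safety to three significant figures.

n = 1.41

τ = 16T/(πd³) = 16×1.1600×10^7/(π×77.0³) = 129.4 MPa.
n = τ_limit/τ = 182/129.4 = 1.406.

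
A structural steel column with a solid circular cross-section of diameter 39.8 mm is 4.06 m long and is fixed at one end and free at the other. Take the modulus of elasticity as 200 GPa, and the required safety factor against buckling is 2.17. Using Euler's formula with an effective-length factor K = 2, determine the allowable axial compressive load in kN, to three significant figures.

P_allow = 1.70 kN

I = πd⁴/64 = π×39.8⁴/64 = 123200 mm⁴.
Effective length L_e = KL = 2×4.06 m = 8120 mm.
Euler critical load P_cr = π²EI/L_e² = π²×200000×123200/8120² = 3687 N.
P_allow = P_cr/n = 3687/2.17 = 1699 N.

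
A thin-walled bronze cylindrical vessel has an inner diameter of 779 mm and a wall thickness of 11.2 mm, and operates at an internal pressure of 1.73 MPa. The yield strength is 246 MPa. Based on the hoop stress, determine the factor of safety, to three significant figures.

n = 4.09

σ_h = pD/(2t) = 1.73×779/(2×11.2) = 60.16 MPa.
n = 246/60.16 = 4.089.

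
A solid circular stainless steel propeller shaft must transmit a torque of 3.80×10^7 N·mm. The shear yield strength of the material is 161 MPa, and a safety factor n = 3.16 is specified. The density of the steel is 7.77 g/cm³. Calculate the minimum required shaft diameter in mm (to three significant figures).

Allowable shear stress τ_allow = 161/3.16 = 50.95 MPa.
For a solid shaft τ = 16T/(πd³), so d³ = 16T/(π τ_allow) = 16×3.8000×10^7/(π×50.95) = 3.799×10^6 mm³.
d = (3.799×10^6)^(1/3) = 156.0 mm.

d = 156 mm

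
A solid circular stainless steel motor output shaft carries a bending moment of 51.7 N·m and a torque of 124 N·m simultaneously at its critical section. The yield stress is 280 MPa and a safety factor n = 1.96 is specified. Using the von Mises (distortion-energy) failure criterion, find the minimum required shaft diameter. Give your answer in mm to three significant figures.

d = 20.4 mm

σ_allow = σ_y/n = 280/1.96 = 142.9 MPa.
For a solid shaft σ_b = 32M/(πd³) and τ = 16T/(πd³), so the von Mises stress is σ' = (16/πd³)·√(4M²+3T²).
√(4M²+3T²) = √(4×(51700)² + 3×(124000)²) = 238400 N·mm.
d³ = 16×238400/(π×142.9) = 8498 mm³.
d = 20.41 mm.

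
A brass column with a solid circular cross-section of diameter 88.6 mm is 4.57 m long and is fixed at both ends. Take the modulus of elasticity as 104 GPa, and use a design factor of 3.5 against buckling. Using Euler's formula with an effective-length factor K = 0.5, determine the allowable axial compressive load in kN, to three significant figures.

I = πd⁴/64 = π×88.6⁴/64 = 3.025×10^6 mm⁴.
Effective length L_e = KL = 0.5×4.57 m = 2285 mm.
Euler critical load P_cr = π²EI/L_e² = π²×104000×3.025×10^6/2285² = 594700 N.
P_allow = P_cr/n = 594700/3.5 = 169900 N.

P_allow = 170 kN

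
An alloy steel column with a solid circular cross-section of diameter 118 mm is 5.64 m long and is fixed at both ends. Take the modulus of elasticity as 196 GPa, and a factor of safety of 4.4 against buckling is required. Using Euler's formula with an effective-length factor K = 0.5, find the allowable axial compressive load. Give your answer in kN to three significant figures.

P_allow = 526 kN

I = πd⁴/64 = π×118⁴/64 = 9.517×10^6 mm⁴.
Effective length L_e = KL = 0.5×5.64 m = 2820 mm.
Euler critical load P_cr = π²EI/L_e² = π²×196000×9.517×10^6/2820² = 2.315×10^6 N.
P_allow = P_cr/n = 2.315×10^6/4.4 = 526100 N.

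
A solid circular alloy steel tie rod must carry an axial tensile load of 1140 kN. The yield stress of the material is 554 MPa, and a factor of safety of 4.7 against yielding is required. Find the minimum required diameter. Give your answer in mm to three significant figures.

Allowable stress σ_allow = 554/4.7 = 117.9 MPa.
Required area A = F/σ_allow = 1140000/117.9 = 9671 mm².
A = πd²/4 → d = √(4A/π) = 111.0 mm.

d = 111 mm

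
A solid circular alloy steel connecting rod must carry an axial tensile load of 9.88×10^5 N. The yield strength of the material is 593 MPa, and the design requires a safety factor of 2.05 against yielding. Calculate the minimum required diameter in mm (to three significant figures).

d = 65.9 mm

Allowable stress σ_allow = 593/2.05 = 289.3 MPa.
Required area A = F/σ_allow = 988000/289.3 = 3416 mm².
A = πd²/4 → d = √(4A/π) = 65.95 mm.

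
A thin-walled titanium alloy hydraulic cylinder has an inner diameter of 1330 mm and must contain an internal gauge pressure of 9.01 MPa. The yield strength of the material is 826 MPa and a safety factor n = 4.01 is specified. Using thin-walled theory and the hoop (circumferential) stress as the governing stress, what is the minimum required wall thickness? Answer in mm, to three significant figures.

t = 29.1 mm

σ_allow = 826/4.01 = 206.0 MPa.
Hoop stress σ_h = pD/(2t), so t = pD/(2σ_allow) = 9.01×1330/(2×206.0) = 29.09 mm.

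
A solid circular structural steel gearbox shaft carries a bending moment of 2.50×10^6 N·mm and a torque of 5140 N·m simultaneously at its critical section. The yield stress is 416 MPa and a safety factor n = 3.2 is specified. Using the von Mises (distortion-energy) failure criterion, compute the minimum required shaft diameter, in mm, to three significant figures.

σ_allow = σ_y/n = 416/3.2 = 130.0 MPa.
For a solid shaft σ_b = 32M/(πd³) and τ = 16T/(πd³), so the von Mises stress is σ' = (16/πd³)·√(4M²+3T²).
√(4M²+3T²) = √(4×(2.500×10^6)² + 3×(5.140×10^6)²) = 1.021×10^7 N·mm.
d³ = 16×1.021×10^7/(π×130.0) = 400000 mm³.
d = 73.68 mm.

d = 73.7 mm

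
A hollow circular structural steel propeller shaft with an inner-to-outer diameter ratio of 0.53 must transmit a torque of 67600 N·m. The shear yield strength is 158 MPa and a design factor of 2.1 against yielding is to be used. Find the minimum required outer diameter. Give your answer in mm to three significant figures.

τ_allow = 158/2.1 = 75.24 MPa.
For a hollow shaft τ = 16T/[πd_o³(1−k⁴)] with k = 0.53, so 1−k⁴ = 0.9211.
d_o³ = 16T/[π τ_allow (1−k⁴)] = 16×6.7600×10^7/(π×75.24×0.9211) = 4.968×10^6 mm³.
d_o = 170.6 mm.

d_o = 171 mm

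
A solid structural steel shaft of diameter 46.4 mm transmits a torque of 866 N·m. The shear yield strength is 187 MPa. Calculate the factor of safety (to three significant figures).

n = 4.24

τ = 16T/(πd³) = 16×866000/(π×46.4³) = 44.15 MPa.
n = τ_limit/τ = 187/44.15 = 4.236.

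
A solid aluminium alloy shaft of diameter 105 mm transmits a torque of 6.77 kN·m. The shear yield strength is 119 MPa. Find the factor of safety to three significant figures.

n = 4.00

τ = 16T/(πd³) = 16×6770000/(π×105³) = 29.78 MPa.
n = τ_limit/τ = 119/29.78 = 3.995.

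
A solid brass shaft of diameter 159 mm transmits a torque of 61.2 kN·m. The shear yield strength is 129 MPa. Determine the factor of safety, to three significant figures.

τ = 16T/(πd³) = 16×6.1200×10^7/(π×159³) = 77.54 MPa.
n = τ_limit/τ = 129/77.54 = 1.664.

n = 1.66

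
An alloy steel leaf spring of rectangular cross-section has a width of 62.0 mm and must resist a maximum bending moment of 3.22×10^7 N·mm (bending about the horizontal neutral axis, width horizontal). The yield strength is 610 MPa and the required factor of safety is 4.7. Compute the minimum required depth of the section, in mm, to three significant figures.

h = 155 mm

σ_allow = 610/4.7 = 129.8 MPa.
For a rectangular section σ = 6M/(bh²), so h² = 6M/(b σ_allow) = 6×3.2200×10^7/(62.0×129.8) = 24010 mm².
h = 155.0 mm.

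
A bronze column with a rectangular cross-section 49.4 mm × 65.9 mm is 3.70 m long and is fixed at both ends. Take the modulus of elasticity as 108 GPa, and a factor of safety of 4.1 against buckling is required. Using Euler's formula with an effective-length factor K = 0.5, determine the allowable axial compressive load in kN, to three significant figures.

P_allow = 50.3 kN

Buckling occurs about the weak axis: I_min = h·b³/12 = 65.9×49.4³/12 = 662000 mm⁴ (b = 49.4 mm is the smaller dimension).
Effective length L_e = KL = 0.5×3.70 m = 1850 mm.
Euler critical load P_cr = π²EI/L_e² = π²×108000×662000/1850² = 206200 N.
P_allow = P_cr/n = 206200/4.1 = 50290 N.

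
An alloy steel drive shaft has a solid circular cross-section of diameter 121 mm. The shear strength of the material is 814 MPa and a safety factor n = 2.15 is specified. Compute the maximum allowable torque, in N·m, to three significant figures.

τ_allow = 814/2.15 = 378.6 MPa.
For a solid shaft T_allow = τ_allow·πd³/16; πd³/16 = π×121³/16 = 347800 mm³.
T_allow = 378.6×347800 = 1.317×10^8 N·mm = 131700 N·m.

T_allow = 1.32×10^5 N·m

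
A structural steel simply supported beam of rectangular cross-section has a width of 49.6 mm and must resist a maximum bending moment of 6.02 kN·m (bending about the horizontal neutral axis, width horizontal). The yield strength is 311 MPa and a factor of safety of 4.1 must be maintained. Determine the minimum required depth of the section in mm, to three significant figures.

σ_allow = 311/4.1 = 75.85 MPa.
For a rectangular section σ = 6M/(bh²), so h² = 6M/(b σ_allow) = 6×6020000/(49.6×75.85) = 9600 mm².
h = 97.98 mm.

h = 98.0 mm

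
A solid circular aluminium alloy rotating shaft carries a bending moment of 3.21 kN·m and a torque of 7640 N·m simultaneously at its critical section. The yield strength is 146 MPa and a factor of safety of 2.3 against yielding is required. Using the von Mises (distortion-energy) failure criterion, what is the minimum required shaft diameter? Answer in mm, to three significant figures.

d = 106 mm

σ_allow = σ_y/n = 146/2.3 = 63.48 MPa.
For a solid shaft σ_b = 32M/(πd³) and τ = 16T/(πd³), so the von Mises stress is σ' = (16/πd³)·√(4M²+3T²).
√(4M²+3T²) = √(4×(3.210×10^6)² + 3×(7.640×10^6)²) = 1.471×10^7 N·mm.
d³ = 16×1.471×10^7/(π×63.48) = 1.180×10^6 mm³.
d = 105.7 mm.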